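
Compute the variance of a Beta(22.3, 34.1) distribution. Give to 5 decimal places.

Var = αβ/[(α+β)²(α+β+1)] = (22.3×34.1)/(56.4²×57.4) = 760.43/182587.104 = 0.00416.

0.00416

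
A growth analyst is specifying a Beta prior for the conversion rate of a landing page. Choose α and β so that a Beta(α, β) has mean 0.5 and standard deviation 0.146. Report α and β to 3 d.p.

First σ² = 0.021316. Setting α = μn, β = (1−μ)n with n = α+β,
μ(1−μ)/(n+1) = 0.021316 ⇒ n+1 = 0.25/0.021316 = 11.7283 ⇒ n = 10.7283.
Hence α = 0.5×10.7283 = 5.364, β = 0.5×10.7283 = 5.364.

α = 5.364, β = 5.364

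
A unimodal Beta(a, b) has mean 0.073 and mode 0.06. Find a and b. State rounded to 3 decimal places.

Let s = a+b. Mean gives a = μs = 0.073s; mode gives (a−1)/(s−2) = 0.06.
Substituting: 0.073s − 1 = 0.06(s−2) = 0.06s − 0.12, so 0.013s = 0.88 and s = 67.6923.
Then a = 0.073×67.6923 = 4.942 and b = s−a = 62.751.

a = 4.942, b = 62.751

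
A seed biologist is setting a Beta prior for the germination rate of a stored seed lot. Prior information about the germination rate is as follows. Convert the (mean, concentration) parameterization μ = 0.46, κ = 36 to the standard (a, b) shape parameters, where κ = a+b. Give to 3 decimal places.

a = 16.560, b = 19.440

Split κ in proportion μ : (1−μ): a = 0.46·36 = 16.560, b = 36 − 16.560 = 19.440.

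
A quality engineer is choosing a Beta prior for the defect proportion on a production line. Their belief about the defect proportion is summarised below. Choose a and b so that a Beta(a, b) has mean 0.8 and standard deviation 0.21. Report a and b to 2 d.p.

a = 2.10, b = 0.53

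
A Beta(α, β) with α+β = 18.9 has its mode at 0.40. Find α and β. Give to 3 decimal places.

α = 7.760, β = 11.140

For α,β>1 the mode is (α−1)/(α+β−2), so α = mode·(κ−2)+1 = 0.40×16.9+1 = 7.760.
And β = (1−mode)·(κ−2)+1 = 0.60×16.9+1 = 11.140.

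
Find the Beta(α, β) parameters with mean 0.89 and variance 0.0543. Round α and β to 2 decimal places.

α = 0.71, β = 0.09

By moment matching, α+β = μ(1−μ)/σ² − 1 = (0.89·0.11)/0.0543 − 1 = 1.8029 − 1 = 0.8029.
Since α/(α+β) = μ, α = 0.89·0.8029 = 0.71 and β = 0.11·0.8029 = 0.09.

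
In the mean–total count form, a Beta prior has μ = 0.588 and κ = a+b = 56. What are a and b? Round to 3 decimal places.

a = μκ = 0.588×56 = 32.928 and b = (1−μ)κ = 0.412×56 = 23.072.

a = 32.928, b = 23.072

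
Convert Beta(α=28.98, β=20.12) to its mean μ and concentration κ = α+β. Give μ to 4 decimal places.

μ = 0.5902, κ = 49.10

κ = α+β = 28.98+20.12 = 49.10; μ = α/κ = 28.98/49.10 = 0.5902.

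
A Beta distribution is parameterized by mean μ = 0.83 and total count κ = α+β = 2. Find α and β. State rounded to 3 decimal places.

Split κ in proportion μ : (1−μ): α = 0.83·2 = 1.660, β = 2 − 1.660 = 0.340.

α = 1.660, β = 0.340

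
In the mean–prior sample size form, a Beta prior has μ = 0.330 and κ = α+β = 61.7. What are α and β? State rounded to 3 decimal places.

α = 20.361, β = 41.339

Split κ in proportion μ : (1−μ): α = 0.330·61.7 = 20.361, β = 61.7 − 20.361 = 41.339.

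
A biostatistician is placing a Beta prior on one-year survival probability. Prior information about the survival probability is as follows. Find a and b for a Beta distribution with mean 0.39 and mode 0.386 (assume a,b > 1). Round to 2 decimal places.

a = 22.23, b = 34.77

With s = a+b: μ = a/s and mode = (a−1)/(s−2). Eliminating a = μs,
μs − 1 = m(s−2) ⇒ s(μ−m) = 1−2m ⇒ s = 0.228/0.004 = 57.0000.
So a = μs = 22.23, b = (1−μ)s = 34.77.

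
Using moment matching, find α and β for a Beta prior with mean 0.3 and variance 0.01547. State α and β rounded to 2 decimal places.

By moment matching, α+β = μ(1−μ)/σ² − 1 = (0.3·0.7)/0.01547 − 1 = 13.5747 − 1 = 12.5747.
Since α/(α+β) = μ, α = 0.3·12.5747 = 3.77 and β = 0.7·12.5747 = 8.80.

α = 3.77, β = 8.80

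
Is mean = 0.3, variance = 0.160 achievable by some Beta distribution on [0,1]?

Yes

For any Beta, Var(X) < E[X]·(1−E[X]).
Here μ(1−μ) = 0.3×0.7 = 0.21, and 0.160 < 0.21.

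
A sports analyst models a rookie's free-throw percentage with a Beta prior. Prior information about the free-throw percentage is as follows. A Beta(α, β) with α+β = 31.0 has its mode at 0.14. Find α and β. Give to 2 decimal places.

Mode = (α−1)/(κ−2) with κ = α+β, so α−1 = 0.14·29.0 = 4.06.
α = 5.06; β = κ − α = 25.94.

α = 5.06, β = 25.94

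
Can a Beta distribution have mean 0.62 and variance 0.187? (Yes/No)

Yes

For any Beta, Var(X) < E[X]·(1−E[X]).
Here μ(1−μ) = 0.62×0.38 = 0.2356, and 0.187 < 0.2356.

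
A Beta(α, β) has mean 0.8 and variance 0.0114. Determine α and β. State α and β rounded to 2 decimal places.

Write ν = α+β; then α = μν and Var = μ(1−μ)/(ν+1).
ν = μ(1−μ)/Var − 1 = 0.16/0.0114 − 1 = 13.0351.
α = 0.8·13.0351 = 10.43, β = 0.2·13.0351 = 2.61.

α = 10.43, β = 2.61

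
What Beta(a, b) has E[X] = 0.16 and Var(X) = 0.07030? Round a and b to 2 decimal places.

By moment matching, a+b = μ(1−μ)/σ² − 1 = (0.16·0.84)/0.07030 − 1 = 1.9118 − 1 = 0.9118.
Since a/(a+b) = μ, a = 0.16·0.9118 = 0.15 and b = 0.84·0.9118 = 0.77.

a = 0.15, b = 0.77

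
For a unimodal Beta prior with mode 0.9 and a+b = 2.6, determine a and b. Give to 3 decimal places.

Mode = (a−1)/(κ−2) with κ = a+b, so a−1 = 0.9·0.6 = 0.540.
a = 1.540; b = κ − a = 1.060.

a = 1.540, b = 1.060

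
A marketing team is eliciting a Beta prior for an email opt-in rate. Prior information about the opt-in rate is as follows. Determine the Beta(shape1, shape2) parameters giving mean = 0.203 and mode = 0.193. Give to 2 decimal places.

With s = shape1+shape2: μ = shape1/s and mode = (shape1−1)/(s−2). Eliminating shape1 = μs,
μs − 1 = m(s−2) ⇒ s(μ−m) = 1−2m ⇒ s = 0.614/0.010 = 61.4000.
So shape1 = μs = 12.46, shape2 = (1−μ)s = 48.94.

shape1 = 12.46, shape2 = 48.94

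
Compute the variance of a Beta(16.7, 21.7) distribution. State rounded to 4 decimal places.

0.0062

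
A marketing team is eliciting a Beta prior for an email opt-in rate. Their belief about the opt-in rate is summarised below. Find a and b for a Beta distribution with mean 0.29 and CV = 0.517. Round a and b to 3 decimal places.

a = 2.366, b = 5.793

Var = (CV·μ)² = (0.517×0.29)² = 0.022479.
a+b = μ(1−μ)/Var − 1 = 0.2059/0.022479 − 1 = 8.1597.
Thus a = 0.29·8.1597 = 2.366 and b = 0.71·8.1597 = 5.793.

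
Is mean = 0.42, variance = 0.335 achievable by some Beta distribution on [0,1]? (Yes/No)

No

The Beta variance bound is σ² < μ(1−μ).
Here μ(1−μ) = 0.42×0.58 = 0.2436, and 0.335 ≥ 0.2436.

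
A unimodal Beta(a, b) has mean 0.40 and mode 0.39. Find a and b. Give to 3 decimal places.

a = 8.800, b = 13.200

Let s = a+b. Mean gives a = μs = 0.40s; mode gives (a−1)/(s−2) = 0.39.
Substituting: 0.40s − 1 = 0.39(s−2) = 0.39s − 0.78, so 0.01s = 0.22 and s = 22.0000.
Then a = 0.40×22.0000 = 8.800 and b = s−a = 13.200.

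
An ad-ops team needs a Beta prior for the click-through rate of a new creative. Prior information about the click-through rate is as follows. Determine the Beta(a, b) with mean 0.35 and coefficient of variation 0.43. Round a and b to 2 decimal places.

a = 3.17, b = 5.88

Var = (CV·μ)² = (0.43×0.35)² = 0.022650.
a+b = μ(1−μ)/Var − 1 = 0.2275/0.022650 − 1 = 9.0440.
Thus a = 0.35·9.0440 = 3.17 and b = 0.65·9.0440 = 5.88.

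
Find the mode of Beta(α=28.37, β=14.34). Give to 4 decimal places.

With α,β > 1, mode = (α−1)/(α+β−2) = 27.37/40.71 = 0.6723.

0.6723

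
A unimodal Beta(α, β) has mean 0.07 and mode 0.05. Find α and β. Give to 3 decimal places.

α = 3.150, β = 41.850

Let s = α+β. Mean gives α = μs = 0.07s; mode gives (α−1)/(s−2) = 0.05.
Substituting: 0.07s − 1 = 0.05(s−2) = 0.05s − 0.10, so 0.02s = 0.90 and s = 45.0000.
Then α = 0.07×45.0000 = 3.150 and β = s−α = 41.850.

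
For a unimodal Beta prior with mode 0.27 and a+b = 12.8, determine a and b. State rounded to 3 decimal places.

a = 3.916, b = 8.884

Mode = (a−1)/(κ−2) with κ = a+b, so a−1 = 0.27·10.8 = 2.916.
a = 3.916; b = κ − a = 8.884.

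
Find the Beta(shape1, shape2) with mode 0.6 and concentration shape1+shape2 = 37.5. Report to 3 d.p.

shape1 = 22.300, shape2 = 15.200

For shape1,shape2>1 the mode is (shape1−1)/(shape1+shape2−2), so shape1 = mode·(κ−2)+1 = 0.6×35.5+1 = 22.300.
And shape2 = (1−mode)·(κ−2)+1 = 0.4×35.5+1 = 15.200.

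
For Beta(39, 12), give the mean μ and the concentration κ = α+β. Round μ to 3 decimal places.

μ = 0.765, κ = 51

κ = α+β = 39+12 = 51; μ = α/κ = 39/51 = 0.765.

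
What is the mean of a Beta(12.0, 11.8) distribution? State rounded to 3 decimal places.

The Beta mean is α/(α+β) = 12.0/(12.0+11.8) = 0.504.

0.504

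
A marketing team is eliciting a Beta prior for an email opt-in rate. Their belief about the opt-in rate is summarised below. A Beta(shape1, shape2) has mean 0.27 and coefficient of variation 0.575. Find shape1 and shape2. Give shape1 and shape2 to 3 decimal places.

Var = (CV·μ)² = (0.575×0.27)² = 0.024103.
shape1+shape2 = μ(1−μ)/Var − 1 = 0.1971/0.024103 − 1 = 7.1776.
Thus shape1 = 0.27·7.1776 = 1.938 and shape2 = 0.73·7.1776 = 5.240.

shape1 = 1.938, shape2 = 5.240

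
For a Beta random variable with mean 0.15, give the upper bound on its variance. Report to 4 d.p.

0.1275

For fixed mean μ the Beta variance is μ(1−μ)/(α+β+1), increasing as α+β decreases.
Its least upper bound (not attained) is μ(1−μ) = 0.15·0.85 = 0.1275.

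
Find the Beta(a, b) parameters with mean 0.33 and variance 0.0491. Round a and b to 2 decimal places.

a = 1.16, b = 2.35

Write ν = a+b; then a = μν and Var = μ(1−μ)/(ν+1).
ν = μ(1−μ)/Var − 1 = 0.2211/0.0491 − 1 = 3.5031.
a = 0.33·3.5031 = 1.16, b = 0.67·3.5031 = 2.35.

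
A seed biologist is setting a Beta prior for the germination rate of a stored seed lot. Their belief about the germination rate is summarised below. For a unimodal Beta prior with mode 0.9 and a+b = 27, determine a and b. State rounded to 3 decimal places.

a = 23.500, b = 3.500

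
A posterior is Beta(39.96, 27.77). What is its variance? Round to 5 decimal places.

0.00352

α+β = 67.73 and αβ = 1109.6892, so Var = αβ/[(α+β)²(α+β+1)] = 1109.6892/315288.764817 = 0.00352.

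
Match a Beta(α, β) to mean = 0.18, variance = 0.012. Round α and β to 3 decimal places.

Write ν = α+β; then α = μν and Var = μ(1−μ)/(ν+1).
ν = μ(1−μ)/Var − 1 = 0.1476/0.012 − 1 = 11.3000.
α = 0.18·11.3000 = 2.034, β = 0.82·11.3000 = 9.266.

α = 2.034, β = 9.266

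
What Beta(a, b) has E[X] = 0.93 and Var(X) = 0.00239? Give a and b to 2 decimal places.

a = 24.40, b = 1.84

By moment matching, a+b = μ(1−μ)/σ² − 1 = (0.93·0.07)/0.00239 − 1 = 27.2385 − 1 = 26.2385.
Since a/(a+b) = μ, a = 0.93·26.2385 = 24.40 and b = 0.07·26.2385 = 1.84.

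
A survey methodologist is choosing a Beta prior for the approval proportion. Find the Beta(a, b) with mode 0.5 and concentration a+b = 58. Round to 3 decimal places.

For a,b>1 the mode is (a−1)/(a+b−2), so a = mode·(κ−2)+1 = 0.5×56+1 = 29.000.
And b = (1−mode)·(κ−2)+1 = 0.5×56+1 = 29.000.

a = 29.000, b = 29.000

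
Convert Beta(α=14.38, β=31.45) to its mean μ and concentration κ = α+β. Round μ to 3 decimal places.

μ = 0.314, κ = 45.83

κ = α+β = 14.38+31.45 = 45.83; μ = α/κ = 14.38/45.83 = 0.314.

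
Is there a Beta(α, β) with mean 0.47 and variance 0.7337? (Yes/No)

No

The Beta variance bound is σ² < μ(1−μ).
Here μ(1−μ) = 0.47×0.53 = 0.2491, and 0.7337 ≥ 0.2491.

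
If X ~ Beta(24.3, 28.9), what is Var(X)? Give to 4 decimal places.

0.0046

Var = αβ/[(α+β)²(α+β+1)] = (24.3×28.9)/(53.2²×54.2) = 702.27/153399.008 = 0.0046.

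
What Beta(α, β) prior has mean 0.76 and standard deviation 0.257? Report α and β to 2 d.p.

First σ² = 0.066049. Setting α = μn, β = (1−μ)n with n = α+β,
μ(1−μ)/(n+1) = 0.066049 ⇒ n+1 = 0.1824/0.066049 = 2.7616 ⇒ n = 1.7616.
Hence α = 0.76×1.7616 = 1.34, β = 0.24×1.7616 = 0.42.

α = 1.34, β = 0.42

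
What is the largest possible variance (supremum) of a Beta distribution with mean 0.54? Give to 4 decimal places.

Var = μ(1−μ)/(α+β+1), which approaches μ(1−μ) as α+β → 0.
So the supremum is μ(1−μ) = 0.54×0.46 = 0.2484.

0.2484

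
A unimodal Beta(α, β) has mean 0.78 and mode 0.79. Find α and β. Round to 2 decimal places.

α = 45.24, β = 12.76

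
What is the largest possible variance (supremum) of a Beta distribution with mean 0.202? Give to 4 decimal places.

For fixed mean μ the Beta variance is μ(1−μ)/(α+β+1), increasing as α+β decreases.
Its least upper bound (not attained) is μ(1−μ) = 0.202·0.798 = 0.1612.

0.1612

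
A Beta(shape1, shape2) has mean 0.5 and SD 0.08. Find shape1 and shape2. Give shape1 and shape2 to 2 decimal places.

shape1 = 19.03, shape2 = 19.03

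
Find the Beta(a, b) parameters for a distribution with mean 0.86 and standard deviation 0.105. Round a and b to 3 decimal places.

a = 8.532, b = 1.389

First σ² = 0.011025. Setting a = μn, b = (1−μ)n with n = a+b,
μ(1−μ)/(n+1) = 0.011025 ⇒ n+1 = 0.1204/0.011025 = 10.9206 ⇒ n = 9.9206.
Hence a = 0.86×9.9206 = 8.532, b = 0.14×9.9206 = 1.389.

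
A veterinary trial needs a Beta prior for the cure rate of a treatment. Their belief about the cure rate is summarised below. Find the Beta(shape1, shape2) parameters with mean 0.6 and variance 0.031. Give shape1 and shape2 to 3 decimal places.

By moment matching, shape1+shape2 = μ(1−μ)/σ² − 1 = (0.6·0.4)/0.031 − 1 = 7.7419 − 1 = 6.7419.
Since shape1/(shape1+shape2) = μ, shape1 = 0.6·6.7419 = 4.045 and shape2 = 0.4·6.7419 = 2.697.

shape1 = 4.045, shape2 = 2.697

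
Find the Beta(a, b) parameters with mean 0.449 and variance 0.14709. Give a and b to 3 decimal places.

a = 0.306, b = 0.376

Write ν = a+b; then a = μν and Var = μ(1−μ)/(ν+1).
ν = μ(1−μ)/Var − 1 = 0.247399/0.14709 − 1 = 0.6820.
a = 0.449·0.6820 = 0.306, b = 0.551·0.6820 = 0.376.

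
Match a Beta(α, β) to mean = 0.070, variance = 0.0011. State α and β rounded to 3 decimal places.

Write ν = α+β; then α = μν and Var = μ(1−μ)/(ν+1).
ν = μ(1−μ)/Var − 1 = 0.065100/0.0011 − 1 = 58.1818.
α = 0.070·58.1818 = 4.073, β = 0.930·58.1818 = 54.109.

α = 4.073, β = 54.109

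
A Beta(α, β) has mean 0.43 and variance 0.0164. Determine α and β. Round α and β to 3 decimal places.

Write ν = α+β; then α = μν and Var = μ(1−μ)/(ν+1).
ν = μ(1−μ)/Var − 1 = 0.2451/0.0164 − 1 = 13.9451.
α = 0.43·13.9451 = 5.996, β = 0.57·13.9451 = 7.949.

α = 5.996, β = 7.949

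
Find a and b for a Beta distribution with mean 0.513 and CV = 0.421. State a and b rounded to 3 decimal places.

σ = CV·μ = 0.421×0.513 = 0.21597, so σ² = 0.046644.
s+1 = μ(1−μ)/σ² = 0.249831/0.046644 = 5.3561, so s = a+b = 4.3561.
a = μs = 2.235, b = (1−μ)s = 2.121.

a = 2.235, b = 2.121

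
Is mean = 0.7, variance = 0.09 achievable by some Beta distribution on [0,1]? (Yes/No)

The Beta variance bound is σ² < μ(1−μ).
Here μ(1−μ) = 0.7×0.3 = 0.21, and 0.09 < 0.21.

Yes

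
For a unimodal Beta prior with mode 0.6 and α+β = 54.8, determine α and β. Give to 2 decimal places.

Since the density peak of Beta(α,β) is at (α−1)/(α+β−2),
α = 1 + 0.6(54.8−2) = 32.68 and β = 54.8 − 32.68 = 22.12.

α = 32.68, β = 22.12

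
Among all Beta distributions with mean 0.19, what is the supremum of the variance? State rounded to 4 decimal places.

0.1539

For fixed mean μ the Beta variance is μ(1−μ)/(α+β+1), increasing as α+β decreases.
Its least upper bound (not attained) is μ(1−μ) = 0.19·0.81 = 0.1539.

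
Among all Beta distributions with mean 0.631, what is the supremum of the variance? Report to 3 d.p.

Var = μ(1−μ)/(α+β+1), which approaches μ(1−μ) as α+β → 0.
So the supremum is μ(1−μ) = 0.631×0.369 = 0.233.

0.233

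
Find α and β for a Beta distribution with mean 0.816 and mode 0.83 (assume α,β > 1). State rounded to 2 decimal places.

α = 38.47, β = 8.67

Let s = α+β. Mean gives α = μs = 0.816s; mode gives (α−1)/(s−2) = 0.83.
Substituting: 0.816s − 1 = 0.83(s−2) = 0.83s − 1.66, so -0.014s = -0.66 and s = 47.1429.
Then α = 0.816×47.1429 = 38.47 and β = s−α = 8.67.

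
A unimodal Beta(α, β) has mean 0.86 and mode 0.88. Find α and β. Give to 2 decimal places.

Let s = α+β. Mean gives α = μs = 0.86s; mode gives (α−1)/(s−2) = 0.88.
Substituting: 0.86s − 1 = 0.88(s−2) = 0.88s − 1.76, so -0.02s = -0.76 and s = 38.0000.
Then α = 0.86×38.0000 = 32.68 and β = s−α = 5.32.

α = 32.68, β = 5.32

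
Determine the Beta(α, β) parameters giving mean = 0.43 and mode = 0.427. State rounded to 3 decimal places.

With s = α+β: μ = α/s and mode = (α−1)/(s−2). Eliminating α = μs,
μs − 1 = m(s−2) ⇒ s(μ−m) = 1−2m ⇒ s = 0.146/0.003 = 48.6667.
So α = μs = 20.927, β = (1−μ)s = 27.740.

α = 20.927, β = 27.740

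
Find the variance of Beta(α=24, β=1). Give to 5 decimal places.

μ = 24/25 = 0.960000; Var = μ(1−μ)/(α+β+1) = 0.0384000/26 = 0.00148.

0.00148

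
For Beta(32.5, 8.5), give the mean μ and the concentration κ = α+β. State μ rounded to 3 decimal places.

μ = 0.793, κ = 41.0

κ = α+β = 32.5+8.5 = 41.0; μ = α/κ = 32.5/41.0 = 0.793.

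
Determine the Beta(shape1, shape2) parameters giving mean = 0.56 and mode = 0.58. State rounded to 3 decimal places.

shape1 = 4.480, shape2 = 3.520

Let s = shape1+shape2. Mean gives shape1 = μs = 0.56s; mode gives (shape1−1)/(s−2) = 0.58.
Substituting: 0.56s − 1 = 0.58(s−2) = 0.58s − 1.16, so -0.02s = -0.16 and s = 8.0000.
Then shape1 = 0.56×8.0000 = 4.480 and shape2 = s−shape1 = 3.520.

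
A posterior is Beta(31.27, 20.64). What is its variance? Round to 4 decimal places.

0.0045

Var = αβ/[(α+β)²(α+β+1)] = (31.27×20.64)/(51.91²×52.91) = 645.4128/142573.830971 = 0.0045.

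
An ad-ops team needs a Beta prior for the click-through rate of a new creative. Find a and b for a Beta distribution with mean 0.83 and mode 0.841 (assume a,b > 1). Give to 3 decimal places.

a = 51.460, b = 10.540

Let s = a+b. Mean gives a = μs = 0.83s; mode gives (a−1)/(s−2) = 0.841.
Substituting: 0.83s − 1 = 0.841(s−2) = 0.841s − 1.682, so -0.011s = -0.682 and s = 62.0000.
Then a = 0.83×62.0000 = 51.460 and b = s−a = 10.540.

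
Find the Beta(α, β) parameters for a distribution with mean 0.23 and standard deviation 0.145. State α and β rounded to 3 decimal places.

α = 1.707, β = 5.716

σ² = 0.145² = 0.021025.
With s = α+β, Var = μ(1−μ)/(s+1), so s+1 = (0.23×0.77)/0.021025 = 8.4233 and s = 7.4233.
α = μs = 1.707, β = (1−μ)s = 5.716.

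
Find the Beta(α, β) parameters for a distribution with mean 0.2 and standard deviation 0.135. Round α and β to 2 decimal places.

α = 1.56, β = 6.22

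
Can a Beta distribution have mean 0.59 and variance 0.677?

For any Beta, Var(X) < E[X]·(1−E[X]).
Here μ(1−μ) = 0.59×0.41 = 0.2419, and 0.677 ≥ 0.2419.

No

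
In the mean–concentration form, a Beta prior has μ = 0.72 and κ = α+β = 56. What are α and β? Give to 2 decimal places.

Split κ in proportion μ : (1−μ): α = 0.72·56 = 40.32, β = 56 − 40.32 = 15.68.

α = 40.32, β = 15.68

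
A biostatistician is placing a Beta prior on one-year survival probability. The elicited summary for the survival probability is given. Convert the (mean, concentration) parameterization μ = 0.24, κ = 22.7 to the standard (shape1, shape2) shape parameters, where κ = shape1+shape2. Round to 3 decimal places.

shape1 = μκ = 0.24×22.7 = 5.448 and shape2 = (1−μ)κ = 0.76×22.7 = 17.252.

shape1 = 5.448, shape2 = 17.252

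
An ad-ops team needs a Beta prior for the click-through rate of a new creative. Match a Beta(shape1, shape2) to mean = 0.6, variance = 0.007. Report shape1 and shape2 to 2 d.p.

Write ν = shape1+shape2; then shape1 = μν and Var = μ(1−μ)/(ν+1).
ν = μ(1−μ)/Var − 1 = 0.24/0.007 − 1 = 33.2857.
shape1 = 0.6·33.2857 = 19.97, shape2 = 0.4·33.2857 = 13.31.

shape1 = 19.97, shape2 = 13.31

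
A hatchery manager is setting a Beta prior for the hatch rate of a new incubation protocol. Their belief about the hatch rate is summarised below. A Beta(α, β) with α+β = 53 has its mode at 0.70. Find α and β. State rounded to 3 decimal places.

α = 36.700, β = 16.300

Since the density peak of Beta(α,β) is at (α−1)/(α+β−2),
α = 1 + 0.70(53−2) = 36.700 and β = 53 − 36.700 = 16.300.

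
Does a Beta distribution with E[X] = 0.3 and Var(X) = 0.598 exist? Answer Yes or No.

No

A Beta with mean μ has variance μ(1−μ)/(α+β+1) < μ(1−μ).
Here μ(1−μ) = 0.3×0.7 = 0.21, and 0.598 ≥ 0.21.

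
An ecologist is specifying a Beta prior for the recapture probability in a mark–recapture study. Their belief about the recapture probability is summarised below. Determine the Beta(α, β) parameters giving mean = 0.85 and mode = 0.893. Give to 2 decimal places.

With s = α+β: μ = α/s and mode = (α−1)/(s−2). Eliminating α = μs,
μs − 1 = m(s−2) ⇒ s(μ−m) = 1−2m ⇒ s = -0.786/-0.043 = 18.2791.
So α = μs = 15.54, β = (1−μ)s = 2.74.

α = 15.54, β = 2.74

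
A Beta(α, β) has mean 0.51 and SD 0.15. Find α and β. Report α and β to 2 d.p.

α = 5.15, β = 4.95

Variance = 0.15² = 0.0225. The moment-matching identity α+β = μ(1−μ)/Var − 1 gives
α+β = 0.2499/0.0225 − 1 = 10.1067, so α = μ·10.1067 = 5.15 and β = (1−μ)·10.1067 = 4.95.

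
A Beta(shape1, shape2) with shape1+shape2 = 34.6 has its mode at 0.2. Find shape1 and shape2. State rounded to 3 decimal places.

For shape1,shape2>1 the mode is (shape1−1)/(shape1+shape2−2), so shape1 = mode·(κ−2)+1 = 0.2×32.6+1 = 7.520.
And shape2 = (1−mode)·(κ−2)+1 = 0.8×32.6+1 = 27.080.

shape1 = 7.520, shape2 = 27.080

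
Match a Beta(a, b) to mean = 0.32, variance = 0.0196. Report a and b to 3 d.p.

a = 3.233, b = 6.869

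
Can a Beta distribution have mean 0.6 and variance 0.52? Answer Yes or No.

No

The Beta variance bound is σ² < μ(1−μ).
Here μ(1−μ) = 0.6×0.4 = 0.24, and 0.52 ≥ 0.24.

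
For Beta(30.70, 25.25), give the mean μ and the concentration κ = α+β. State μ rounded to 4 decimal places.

μ = 0.5487, κ = 55.95

κ = α+β = 30.70+25.25 = 55.95; μ = α/κ = 30.70/55.95 = 0.5487.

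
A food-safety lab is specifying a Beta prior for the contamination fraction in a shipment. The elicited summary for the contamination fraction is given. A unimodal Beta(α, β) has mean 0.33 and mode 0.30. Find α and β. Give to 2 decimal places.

With s = α+β: μ = α/s and mode = (α−1)/(s−2). Eliminating α = μs,
μs − 1 = m(s−2) ⇒ s(μ−m) = 1−2m ⇒ s = 0.40/0.03 = 13.3333.
So α = μs = 4.40, β = (1−μ)s = 8.93.

α = 4.40, β = 8.93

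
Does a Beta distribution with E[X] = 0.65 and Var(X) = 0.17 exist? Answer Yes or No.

Yes

The Beta variance bound is σ² < μ(1−μ).
Here μ(1−μ) = 0.65×0.35 = 0.2275, and 0.17 < 0.2275.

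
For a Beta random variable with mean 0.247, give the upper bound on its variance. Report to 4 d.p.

0.1860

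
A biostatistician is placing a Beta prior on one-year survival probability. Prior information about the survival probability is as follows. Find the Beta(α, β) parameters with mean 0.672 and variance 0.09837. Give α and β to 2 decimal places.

α = 0.83, β = 0.41

Write ν = α+β; then α = μν and Var = μ(1−μ)/(ν+1).
ν = μ(1−μ)/Var − 1 = 0.220416/0.09837 − 1 = 1.2407.
α = 0.672·1.2407 = 0.83, β = 0.328·1.2407 = 0.41.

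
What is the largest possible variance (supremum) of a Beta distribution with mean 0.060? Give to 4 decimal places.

0.0564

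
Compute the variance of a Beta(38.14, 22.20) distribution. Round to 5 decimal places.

0.00379

μ = 38.14/60.34 = 0.632085; Var = μ(1−μ)/(α+β+1) = 0.2325536/61.34 = 0.00379.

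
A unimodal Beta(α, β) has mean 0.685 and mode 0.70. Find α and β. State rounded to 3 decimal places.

With s = α+β: μ = α/s and mode = (α−1)/(s−2). Eliminating α = μs,
μs − 1 = m(s−2) ⇒ s(μ−m) = 1−2m ⇒ s = -0.40/-0.015 = 26.6667.
So α = μs = 18.267, β = (1−μ)s = 8.400.

α = 18.267, β = 8.400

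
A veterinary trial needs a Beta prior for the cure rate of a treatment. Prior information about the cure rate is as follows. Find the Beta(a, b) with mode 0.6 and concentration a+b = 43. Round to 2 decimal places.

a = 25.60, b = 17.40

Mode = (a−1)/(κ−2) with κ = a+b, so a−1 = 0.6·41 = 24.60.
a = 25.60; b = κ − a = 17.40.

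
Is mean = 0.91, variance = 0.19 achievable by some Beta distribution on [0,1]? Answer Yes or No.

No

The Beta variance bound is σ² < μ(1−μ).
Here μ(1−μ) = 0.91×0.09 = 0.0819, and 0.19 ≥ 0.0819.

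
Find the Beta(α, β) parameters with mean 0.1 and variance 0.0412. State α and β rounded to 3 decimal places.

α = 0.118, β = 1.066

Let s = α+β. The Beta variance is μ(1−μ)/(s+1).
So s+1 = μ(1−μ)/σ² = (0.1×0.9)/0.0412 = 0.09/0.0412 = 2.1845, giving s = 1.1845.
Then α = μs = 0.1×1.1845 = 0.118 and β = (1−μ)s = 0.9×1.1845 = 1.066.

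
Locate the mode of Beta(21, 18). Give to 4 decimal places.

0.5405

The density x^(α−1)(1−x)^(β−1) is maximised at (α−1)/(α+β−2) = 20/37 = 0.5405.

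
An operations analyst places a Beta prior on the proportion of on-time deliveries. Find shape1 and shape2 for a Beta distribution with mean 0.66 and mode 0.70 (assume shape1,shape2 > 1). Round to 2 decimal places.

Let s = shape1+shape2. Mean gives shape1 = μs = 0.66s; mode gives (shape1−1)/(s−2) = 0.70.
Substituting: 0.66s − 1 = 0.70(s−2) = 0.70s − 1.40, so -0.04s = -0.40 and s = 10.0000.
Then shape1 = 0.66×10.0000 = 6.60 and shape2 = s−shape1 = 3.40.

shape1 = 6.60, shape2 = 3.40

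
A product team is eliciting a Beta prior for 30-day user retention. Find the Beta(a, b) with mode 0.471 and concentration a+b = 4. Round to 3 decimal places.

Mode = (a−1)/(κ−2) with κ = a+b, so a−1 = 0.471·2 = 0.942.
a = 1.942; b = κ − a = 2.058.

a = 1.942, b = 2.058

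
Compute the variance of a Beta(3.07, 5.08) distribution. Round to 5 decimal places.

0.02566

α+β = 8.15 and αβ = 15.5956, so Var = αβ/[(α+β)²(α+β+1)] = 15.5956/607.765875 = 0.02566.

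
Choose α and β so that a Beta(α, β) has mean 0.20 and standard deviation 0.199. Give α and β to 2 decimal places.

α = 0.61, β = 2.43

σ² = 0.199² = 0.039601.
With s = α+β, Var = μ(1−μ)/(s+1), so s+1 = (0.20×0.80)/0.039601 = 4.0403 and s = 3.0403.
α = μs = 0.61, β = (1−μ)s = 2.43.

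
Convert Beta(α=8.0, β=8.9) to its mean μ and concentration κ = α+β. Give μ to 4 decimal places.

μ = 0.4734, κ = 16.9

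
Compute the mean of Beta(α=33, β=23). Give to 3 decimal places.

0.589

E[X] = α/(α+β) = 33/56 = 0.589.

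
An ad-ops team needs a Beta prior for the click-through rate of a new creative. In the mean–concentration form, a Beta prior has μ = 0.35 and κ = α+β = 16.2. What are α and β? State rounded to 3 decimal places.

α = 5.670, β = 10.530

α = μκ = 0.35×16.2 = 5.670 and β = (1−μ)κ = 0.65×16.2 = 10.530.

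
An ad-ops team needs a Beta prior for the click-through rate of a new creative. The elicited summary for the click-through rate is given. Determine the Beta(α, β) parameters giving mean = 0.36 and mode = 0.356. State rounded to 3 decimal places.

α = 25.920, β = 46.080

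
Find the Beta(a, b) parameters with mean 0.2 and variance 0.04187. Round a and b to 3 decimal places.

Let s = a+b. The Beta variance is μ(1−μ)/(s+1).
So s+1 = μ(1−μ)/σ² = (0.2×0.8)/0.04187 = 0.16/0.04187 = 3.8214, giving s = 2.8214.
Then a = μs = 0.2×2.8214 = 0.564 and b = (1−μ)s = 0.8×2.8214 = 2.257.

a = 0.564, b = 2.257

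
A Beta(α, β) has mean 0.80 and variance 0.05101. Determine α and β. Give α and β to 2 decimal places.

Write ν = α+β; then α = μν and Var = μ(1−μ)/(ν+1).
ν = μ(1−μ)/Var − 1 = 0.1600/0.05101 − 1 = 2.1366.
α = 0.80·2.1366 = 1.71, β = 0.20·2.1366 = 0.43.

α = 1.71, β = 0.43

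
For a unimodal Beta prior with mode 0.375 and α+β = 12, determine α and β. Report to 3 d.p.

Since the density peak of Beta(α,β) is at (α−1)/(α+β−2),
α = 1 + 0.375(12−2) = 4.750 and β = 12 − 4.750 = 7.250.

α = 4.750, β = 7.250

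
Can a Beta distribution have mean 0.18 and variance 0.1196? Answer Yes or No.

For any Beta, Var(X) < E[X]·(1−E[X]).
Here μ(1−μ) = 0.18×0.82 = 0.1476, and 0.1196 < 0.1476.

Yes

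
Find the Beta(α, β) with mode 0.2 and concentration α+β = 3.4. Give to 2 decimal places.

Since the density peak of Beta(α,β) is at (α−1)/(α+β−2),
α = 1 + 0.2(3.4−2) = 1.28 and β = 3.4 − 1.28 = 2.12.

α = 1.28, β = 2.12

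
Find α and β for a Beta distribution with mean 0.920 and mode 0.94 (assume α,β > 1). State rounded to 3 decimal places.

α = 40.480, β = 3.520

With s = α+β: μ = α/s and mode = (α−1)/(s−2). Eliminating α = μs,
μs − 1 = m(s−2) ⇒ s(μ−m) = 1−2m ⇒ s = -0.88/-0.020 = 44.0000.
So α = μs = 40.480, β = (1−μ)s = 3.520.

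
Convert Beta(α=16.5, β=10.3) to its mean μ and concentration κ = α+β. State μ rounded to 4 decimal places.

μ = 0.6157, κ = 26.8

κ = α+β = 16.5+10.3 = 26.8; μ = α/κ = 16.5/26.8 = 0.6157.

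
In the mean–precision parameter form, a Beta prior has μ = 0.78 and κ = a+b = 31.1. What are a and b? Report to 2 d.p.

a = 24.26, b = 6.84

Split κ in proportion μ : (1−μ): a = 0.78·31.1 = 24.26, b = 31.1 − 24.26 = 6.84.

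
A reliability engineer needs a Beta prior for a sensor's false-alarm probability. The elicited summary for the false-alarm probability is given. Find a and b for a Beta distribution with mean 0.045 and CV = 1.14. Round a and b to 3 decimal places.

a = 0.690, b = 14.640

σ = CV·μ = 1.14×0.045 = 0.05130, so σ² = 0.002632.
s+1 = μ(1−μ)/σ² = 0.042975/0.002632 = 16.3298, so s = a+b = 15.3298.
a = μs = 0.690, b = (1−μ)s = 14.640.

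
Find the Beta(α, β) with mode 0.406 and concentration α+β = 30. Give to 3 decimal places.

Mode = (α−1)/(κ−2) with κ = α+β, so α−1 = 0.406·28 = 11.368.
α = 12.368; β = κ − α = 17.632.

α = 12.368, β = 17.632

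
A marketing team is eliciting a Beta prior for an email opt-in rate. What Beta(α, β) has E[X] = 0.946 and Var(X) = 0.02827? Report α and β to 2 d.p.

α = 0.76, β = 0.04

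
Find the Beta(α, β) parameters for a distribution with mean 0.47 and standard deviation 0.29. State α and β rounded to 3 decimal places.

First σ² = 0.0841. Setting α = μn, β = (1−μ)n with n = α+β,
μ(1−μ)/(n+1) = 0.0841 ⇒ n+1 = 0.2491/0.0841 = 2.9620 ⇒ n = 1.9620.
Hence α = 0.47×1.9620 = 0.922, β = 0.53×1.9620 = 1.040.

α = 0.922, β = 1.040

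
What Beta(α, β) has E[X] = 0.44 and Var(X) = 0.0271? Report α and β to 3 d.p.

By moment matching, α+β = μ(1−μ)/σ² − 1 = (0.44·0.56)/0.0271 − 1 = 9.0923 − 1 = 8.0923.
Since α/(α+β) = μ, α = 0.44·8.0923 = 3.561 and β = 0.56·8.0923 = 4.532.

α = 3.561, β = 4.532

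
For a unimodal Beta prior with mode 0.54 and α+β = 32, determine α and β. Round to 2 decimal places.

α = 17.20, β = 14.80

Since the density peak of Beta(α,β) is at (α−1)/(α+β−2),
α = 1 + 0.54(32−2) = 17.20 and β = 32 − 17.20 = 14.80.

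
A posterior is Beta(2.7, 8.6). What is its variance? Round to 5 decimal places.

0.01478

Var = αβ/[(α+β)²(α+β+1)] = (2.7×8.6)/(11.3²×12.3) = 23.22/1570.587 = 0.01478.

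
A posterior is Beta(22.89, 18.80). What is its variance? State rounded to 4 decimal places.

0.0058

Var = αβ/[(α+β)²(α+β+1)] = (22.89×18.80)/(41.69²×42.69) = 430.3320/74197.614909 = 0.0058.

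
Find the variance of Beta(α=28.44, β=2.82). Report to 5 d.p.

0.00254

Var = αβ/[(α+β)²(α+β+1)] = (28.44×2.82)/(31.26²×32.26) = 80.2008/31524.071976 = 0.00254.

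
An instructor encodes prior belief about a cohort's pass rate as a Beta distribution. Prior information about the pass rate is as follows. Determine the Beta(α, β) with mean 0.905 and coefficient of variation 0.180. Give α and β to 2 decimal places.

α = 2.03, β = 0.21

Var = (CV·μ)² = (0.180×0.905)² = 0.026536.
α+β = μ(1−μ)/Var − 1 = 0.085975/0.026536 − 1 = 2.2399.
Thus α = 0.905·2.2399 = 2.03 and β = 0.095·2.2399 = 0.21.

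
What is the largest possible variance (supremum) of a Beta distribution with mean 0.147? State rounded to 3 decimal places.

For fixed mean μ the Beta variance is μ(1−μ)/(α+β+1), increasing as α+β decreases.
Its least upper bound (not attained) is μ(1−μ) = 0.147·0.853 = 0.125.

0.125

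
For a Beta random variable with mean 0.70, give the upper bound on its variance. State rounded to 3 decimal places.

0.210

Var = μ(1−μ)/(α+β+1), which approaches μ(1−μ) as α+β → 0.
So the supremum is μ(1−μ) = 0.70×0.30 = 0.210.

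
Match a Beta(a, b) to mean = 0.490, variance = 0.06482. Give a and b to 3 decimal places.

Let s = a+b. The Beta variance is μ(1−μ)/(s+1).
So s+1 = μ(1−μ)/σ² = (0.490×0.510)/0.06482 = 0.249900/0.06482 = 3.8553, giving s = 2.8553.
Then a = μs = 0.490×2.8553 = 1.399 and b = (1−μ)s = 0.510×2.8553 = 1.456.

a = 1.399, b = 1.456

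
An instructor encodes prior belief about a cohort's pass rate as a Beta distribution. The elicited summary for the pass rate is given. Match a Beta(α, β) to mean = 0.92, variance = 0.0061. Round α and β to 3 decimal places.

α = 10.180, β = 0.885

By moment matching, α+β = μ(1−μ)/σ² − 1 = (0.92·0.08)/0.0061 − 1 = 12.0656 − 1 = 11.0656.
Since α/(α+β) = μ, α = 0.92·11.0656 = 10.180 and β = 0.08·11.0656 = 0.885.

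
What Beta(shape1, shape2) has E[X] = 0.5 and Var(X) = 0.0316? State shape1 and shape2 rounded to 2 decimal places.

shape1 = 3.46, shape2 = 3.46

Let s = shape1+shape2. The Beta variance is μ(1−μ)/(s+1).
So s+1 = μ(1−μ)/σ² = (0.5×0.5)/0.0316 = 0.25/0.0316 = 7.9114, giving s = 6.9114.
Then shape1 = μs = 0.5×6.9114 = 3.46 and shape2 = (1−μ)s = 0.5×6.9114 = 3.46.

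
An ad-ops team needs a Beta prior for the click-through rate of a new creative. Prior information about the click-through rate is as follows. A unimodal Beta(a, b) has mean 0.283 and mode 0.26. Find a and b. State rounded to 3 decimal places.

With s = a+b: μ = a/s and mode = (a−1)/(s−2). Eliminating a = μs,
μs − 1 = m(s−2) ⇒ s(μ−m) = 1−2m ⇒ s = 0.48/0.023 = 20.8696.
So a = μs = 5.906, b = (1−μ)s = 14.963.

a = 5.906, b = 14.963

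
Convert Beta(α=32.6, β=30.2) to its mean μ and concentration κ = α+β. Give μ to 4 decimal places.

μ = 0.5191, κ = 62.8

κ = α+β = 32.6+30.2 = 62.8; μ = α/κ = 32.6/62.8 = 0.5191.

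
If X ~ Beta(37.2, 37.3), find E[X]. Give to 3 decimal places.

0.499

The Beta mean is α/(α+β) = 37.2/(37.2+37.3) = 0.499.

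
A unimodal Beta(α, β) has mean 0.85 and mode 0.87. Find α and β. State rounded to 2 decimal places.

With s = α+β: μ = α/s and mode = (α−1)/(s−2). Eliminating α = μs,
μs − 1 = m(s−2) ⇒ s(μ−m) = 1−2m ⇒ s = -0.74/-0.02 = 37.0000.
So α = μs = 31.45, β = (1−μ)s = 5.55.

α = 31.45, β = 5.55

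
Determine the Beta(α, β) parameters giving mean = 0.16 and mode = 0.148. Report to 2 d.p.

With s = α+β: μ = α/s and mode = (α−1)/(s−2). Eliminating α = μs,
μs − 1 = m(s−2) ⇒ s(μ−m) = 1−2m ⇒ s = 0.704/0.012 = 58.6667.
So α = μs = 9.39, β = (1−μ)s = 49.28.

α = 9.39, β = 49.28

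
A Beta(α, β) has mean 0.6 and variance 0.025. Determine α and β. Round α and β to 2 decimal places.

α = 5.16, β = 3.44

By moment matching, α+β = μ(1−μ)/σ² − 1 = (0.6·0.4)/0.025 − 1 = 9.6000 − 1 = 8.6000.
Since α/(α+β) = μ, α = 0.6·8.6000 = 5.16 and β = 0.4·8.6000 = 3.44.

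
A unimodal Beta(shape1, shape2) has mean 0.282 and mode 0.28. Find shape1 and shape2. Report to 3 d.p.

shape1 = 62.040, shape2 = 157.960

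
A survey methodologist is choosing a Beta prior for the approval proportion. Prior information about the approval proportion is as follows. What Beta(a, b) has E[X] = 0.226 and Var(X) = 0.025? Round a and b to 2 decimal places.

a = 1.36, b = 4.64

Write ν = a+b; then a = μν and Var = μ(1−μ)/(ν+1).
ν = μ(1−μ)/Var − 1 = 0.174924/0.025 − 1 = 5.9970.
a = 0.226·5.9970 = 1.36, b = 0.774·5.9970 = 4.64.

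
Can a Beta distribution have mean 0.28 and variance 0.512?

No

The Beta variance bound is σ² < μ(1−μ).
Here μ(1−μ) = 0.28×0.72 = 0.2016, and 0.512 ≥ 0.2016.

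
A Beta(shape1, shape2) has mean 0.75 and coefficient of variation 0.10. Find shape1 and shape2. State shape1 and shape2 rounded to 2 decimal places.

Var = (CV·μ)² = (0.10×0.75)² = 0.005625.
shape1+shape2 = μ(1−μ)/Var − 1 = 0.1875/0.005625 − 1 = 32.3333.
Thus shape1 = 0.75·32.3333 = 24.25 and shape2 = 0.25·32.3333 = 8.08.

shape1 = 24.25, shape2 = 8.08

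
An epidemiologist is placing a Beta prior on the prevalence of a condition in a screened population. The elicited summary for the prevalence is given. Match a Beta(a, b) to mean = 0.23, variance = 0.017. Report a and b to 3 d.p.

a = 2.166, b = 7.252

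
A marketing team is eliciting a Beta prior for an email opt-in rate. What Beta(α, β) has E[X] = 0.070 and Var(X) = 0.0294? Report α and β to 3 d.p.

By moment matching, α+β = μ(1−μ)/σ² − 1 = (0.070·0.930)/0.0294 − 1 = 2.2143 − 1 = 1.2143.
Since α/(α+β) = μ, α = 0.070·1.2143 = 0.085 and β = 0.930·1.2143 = 1.129.

α = 0.085, β = 1.129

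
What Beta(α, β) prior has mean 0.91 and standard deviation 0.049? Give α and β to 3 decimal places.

α = 30.131, β = 2.980

First σ² = 0.002401. Setting α = μn, β = (1−μ)n with n = α+β,
μ(1−μ)/(n+1) = 0.002401 ⇒ n+1 = 0.0819/0.002401 = 34.1108 ⇒ n = 33.1108.
Hence α = 0.91×33.1108 = 30.131, β = 0.09×33.1108 = 2.980.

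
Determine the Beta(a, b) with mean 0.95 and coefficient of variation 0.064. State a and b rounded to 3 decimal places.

σ = CV·μ = 0.064×0.95 = 0.06080, so σ² = 0.003697.
s+1 = μ(1−μ)/σ² = 0.0475/0.003697 = 12.8495, so s = a+b = 11.8495.
a = μs = 11.257, b = (1−μ)s = 0.592.

a = 11.257, b = 0.592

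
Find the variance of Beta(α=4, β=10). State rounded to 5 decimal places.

0.01361

μ = 4/14 = 0.285714; Var = μ(1−μ)/(α+β+1) = 0.2040816/15 = 0.01361.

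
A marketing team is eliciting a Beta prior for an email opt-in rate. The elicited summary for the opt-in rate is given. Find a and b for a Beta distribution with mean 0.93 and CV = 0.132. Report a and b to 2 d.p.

Var = (CV·μ)² = (0.132×0.93)² = 0.015070.
a+b = μ(1−μ)/Var − 1 = 0.0651/0.015070 − 1 = 3.3198.
Thus a = 0.93·3.3198 = 3.09 and b = 0.07·3.3198 = 0.23.

a = 3.09, b = 0.23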